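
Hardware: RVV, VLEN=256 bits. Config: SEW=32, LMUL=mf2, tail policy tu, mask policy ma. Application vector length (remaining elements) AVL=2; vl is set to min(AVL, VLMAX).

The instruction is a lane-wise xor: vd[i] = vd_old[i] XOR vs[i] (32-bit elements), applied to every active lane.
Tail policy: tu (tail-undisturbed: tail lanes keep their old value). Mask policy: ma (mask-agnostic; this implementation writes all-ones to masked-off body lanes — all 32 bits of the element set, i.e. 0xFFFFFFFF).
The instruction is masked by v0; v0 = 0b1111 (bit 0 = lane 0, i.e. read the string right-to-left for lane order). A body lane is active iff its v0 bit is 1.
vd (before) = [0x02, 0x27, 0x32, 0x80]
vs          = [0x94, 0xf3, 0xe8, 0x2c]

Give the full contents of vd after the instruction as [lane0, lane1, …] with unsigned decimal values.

vd = [150, 212, 50, 128]

VLMAX = VLEN×LMUL/SEW = 256×1/2/32 = 4
vl ← min(2, 4) = 2
vd[0] xor(0x02,0x94) -> 0x96
vd[1] xor(0x27,0xf3) -> 0xd4
vd[2] tail/keep -> 0x32
vd[3] tail/keep -> 0x80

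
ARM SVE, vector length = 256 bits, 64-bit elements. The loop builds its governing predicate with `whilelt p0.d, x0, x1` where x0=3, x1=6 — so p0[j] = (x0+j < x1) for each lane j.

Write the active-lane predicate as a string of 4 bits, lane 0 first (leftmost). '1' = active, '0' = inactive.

predicate = 1110

256-bit reg / 64-bit elem → 4 lanes
whilelt: lane j active iff 3+j < 6 → j < 3 → 3 active
bits (lane 0 leftmost): 1110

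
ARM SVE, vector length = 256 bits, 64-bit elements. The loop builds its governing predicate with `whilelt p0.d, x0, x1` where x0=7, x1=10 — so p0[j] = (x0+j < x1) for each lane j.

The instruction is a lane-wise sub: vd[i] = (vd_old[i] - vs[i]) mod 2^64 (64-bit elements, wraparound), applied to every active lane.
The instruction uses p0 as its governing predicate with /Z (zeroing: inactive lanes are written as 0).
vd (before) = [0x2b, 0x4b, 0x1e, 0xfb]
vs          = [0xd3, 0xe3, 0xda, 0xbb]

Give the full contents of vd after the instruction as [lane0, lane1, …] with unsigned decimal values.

vd = [18446744073709551448, 18446744073709551464, 18446744073709551428, 0]

256-bit reg / 64-bit elem → 4 lanes
active while 7+j < 10, i.e. j ∈ [0,3) capped at 4 ⇒ 3
[0] sub(0x2b,0xd3) = 0xffffffffffffff58
[1] sub(0x4b,0xe3) = 0xffffffffffffff68
[2] sub(0x1e,0xda) = 0xffffffffffffff44
[3] tail/zero = 0x00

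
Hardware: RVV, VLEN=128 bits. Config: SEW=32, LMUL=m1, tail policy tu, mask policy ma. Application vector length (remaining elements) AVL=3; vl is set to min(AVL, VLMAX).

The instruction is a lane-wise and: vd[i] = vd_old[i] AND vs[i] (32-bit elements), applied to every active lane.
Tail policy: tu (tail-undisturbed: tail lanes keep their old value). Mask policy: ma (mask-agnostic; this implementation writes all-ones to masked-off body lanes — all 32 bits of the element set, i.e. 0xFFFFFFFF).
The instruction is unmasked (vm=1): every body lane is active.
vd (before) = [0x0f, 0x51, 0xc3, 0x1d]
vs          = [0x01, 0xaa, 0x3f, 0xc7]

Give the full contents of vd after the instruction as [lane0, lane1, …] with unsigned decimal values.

vd = [1, 0, 3, 29]

VLMAX = (128 × 1) / 32 = 4 lanes
AVL=3 ≤ VLMAX=4, so vl = 3
  i=0: and(0x0f,0x01) → 1
  i=1: and(0x51,0xaa) → 0
  i=2: and(0xc3,0x3f) → 3
  i=3: tail/keep → 29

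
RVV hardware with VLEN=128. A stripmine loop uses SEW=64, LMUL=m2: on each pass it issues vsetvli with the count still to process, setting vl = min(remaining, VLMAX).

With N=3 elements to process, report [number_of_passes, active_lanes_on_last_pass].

[iterations, last_vl] = [1, 3]

VLMAX = (128 × 2) / 64 = 4 lanes
N=3: ⌈3/4⌉ = 1 iters; last vl = 3 − 0×4 = 3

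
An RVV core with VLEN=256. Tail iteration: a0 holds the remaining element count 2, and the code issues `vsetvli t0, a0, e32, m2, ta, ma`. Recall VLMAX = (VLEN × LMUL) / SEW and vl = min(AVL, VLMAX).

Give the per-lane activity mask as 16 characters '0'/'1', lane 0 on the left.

lanes per group: 256·2/32 = 16
AVL=2 ≤ VLMAX=16, so vl = 2
bits (lane 0 leftmost): 1100000000000000

predicate = 1100000000000000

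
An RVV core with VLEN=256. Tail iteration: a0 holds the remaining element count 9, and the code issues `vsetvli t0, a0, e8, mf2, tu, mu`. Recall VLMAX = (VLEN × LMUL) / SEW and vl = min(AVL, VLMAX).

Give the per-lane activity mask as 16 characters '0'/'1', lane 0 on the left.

lanes per group: 256·1/2/8 = 16
vl ← min(9, 16) = 9
bits (lane 0 leftmost): 1111111110000000

predicate = 1111111110000000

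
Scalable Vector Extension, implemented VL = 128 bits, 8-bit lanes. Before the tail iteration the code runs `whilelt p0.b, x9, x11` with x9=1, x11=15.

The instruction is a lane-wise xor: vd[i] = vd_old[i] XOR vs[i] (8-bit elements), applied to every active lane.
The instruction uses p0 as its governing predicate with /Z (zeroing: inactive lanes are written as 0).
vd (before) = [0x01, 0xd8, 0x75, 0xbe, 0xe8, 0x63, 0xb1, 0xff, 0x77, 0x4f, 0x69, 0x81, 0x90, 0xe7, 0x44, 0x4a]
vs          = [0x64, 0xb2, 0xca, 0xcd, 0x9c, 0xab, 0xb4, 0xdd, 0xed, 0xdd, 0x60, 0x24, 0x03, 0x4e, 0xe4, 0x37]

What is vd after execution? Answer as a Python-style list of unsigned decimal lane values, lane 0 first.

128-bit reg / 8-bit elem → 16 lanes
p0[j] = (1+j < 15); true for j=0..13 → 14 lanes set
[0] xor(0x01,0x64) = 0x65
[1] xor(0xd8,0xb2) = 0x6a
[2] xor(0x75,0xca) = 0xbf
[3] xor(0xbe,0xcd) = 0x73
[4] xor(0xe8,0x9c) = 0x74
[5] xor(0x63,0xab) = 0xc8
[6] xor(0xb1,0xb4) = 0x05
[7] xor(0xff,0xdd) = 0x22
[8] xor(0x77,0xed) = 0x9a
[9] xor(0x4f,0xdd) = 0x92
[10] xor(0x69,0x60) = 0x09
[11] xor(0x81,0x24) = 0xa5
[12] xor(0x90,0x03) = 0x93
[13] xor(0xe7,0x4e) = 0xa9
[14] tail/zero = 0x00
[15] tail/zero = 0x00

vd = [101, 106, 191, 115, 116, 200, 5, 34, 154, 146, 9, 165, 147, 169, 0, 0]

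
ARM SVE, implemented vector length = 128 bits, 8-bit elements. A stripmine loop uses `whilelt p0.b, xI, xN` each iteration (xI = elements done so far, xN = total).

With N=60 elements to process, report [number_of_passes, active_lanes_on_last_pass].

[iterations, last_vl] = [4, 12]

register lanes = 128/8 = 16
60 elements at 16/iter → 4 passes, remainder 12 on the last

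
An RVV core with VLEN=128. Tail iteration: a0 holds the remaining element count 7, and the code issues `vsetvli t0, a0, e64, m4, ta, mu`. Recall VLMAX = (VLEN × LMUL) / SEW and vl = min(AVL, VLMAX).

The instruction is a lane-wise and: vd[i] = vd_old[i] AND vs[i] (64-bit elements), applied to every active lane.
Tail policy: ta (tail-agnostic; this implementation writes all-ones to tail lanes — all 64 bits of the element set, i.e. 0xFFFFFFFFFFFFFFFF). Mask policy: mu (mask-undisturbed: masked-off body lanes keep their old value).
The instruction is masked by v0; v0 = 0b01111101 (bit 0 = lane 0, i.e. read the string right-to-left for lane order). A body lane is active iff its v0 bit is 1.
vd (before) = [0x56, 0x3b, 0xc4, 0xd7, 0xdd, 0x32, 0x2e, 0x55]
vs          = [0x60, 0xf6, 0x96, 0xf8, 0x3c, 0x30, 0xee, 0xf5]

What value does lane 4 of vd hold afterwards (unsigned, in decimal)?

VLMAX = VLEN×LMUL/SEW = 128×4/64 = 8
vl ← min(7, 8) = 7
[0] and(0x56,0x60) = 0x40
[1] mask-off/keep = 0x3b
[2] and(0xc4,0x96) = 0x84
[3] and(0xd7,0xf8) = 0xd0
[4] and(0xdd,0x3c) = 0x1c
[5] and(0x32,0x30) = 0x30
[6] and(0x2e,0xee) = 0x2e
[7] tail/ones = 0xffffffffffffffff

vd[4] = 28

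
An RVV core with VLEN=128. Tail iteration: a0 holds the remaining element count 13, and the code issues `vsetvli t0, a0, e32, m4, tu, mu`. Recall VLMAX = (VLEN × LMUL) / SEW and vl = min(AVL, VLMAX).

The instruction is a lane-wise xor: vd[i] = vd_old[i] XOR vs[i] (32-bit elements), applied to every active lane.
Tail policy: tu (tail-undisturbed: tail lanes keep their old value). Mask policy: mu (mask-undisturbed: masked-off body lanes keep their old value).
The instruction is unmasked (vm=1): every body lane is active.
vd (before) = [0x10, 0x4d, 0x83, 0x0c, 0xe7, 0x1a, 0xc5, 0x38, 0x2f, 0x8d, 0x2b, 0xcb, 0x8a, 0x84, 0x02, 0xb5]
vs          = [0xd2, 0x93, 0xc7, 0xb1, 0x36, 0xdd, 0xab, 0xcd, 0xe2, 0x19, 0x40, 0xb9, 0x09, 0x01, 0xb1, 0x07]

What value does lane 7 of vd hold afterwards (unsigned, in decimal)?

vd[7] = 245

VLMAX = VLEN×LMUL/SEW = 128×4/32 = 16
AVL=13 ≤ VLMAX=16, so vl = 13
lane  0: xor(0x10,0xd2) ⇒ 0xc2
lane  1: xor(0x4d,0x93) ⇒ 0xde
lane  2: xor(0x83,0xc7) ⇒ 0x44
lane  3: xor(0x0c,0xb1) ⇒ 0xbd
lane  4: xor(0xe7,0x36) ⇒ 0xd1
lane  5: xor(0x1a,0xdd) ⇒ 0xc7
lane  6: xor(0xc5,0xab) ⇒ 0x6e
lane  7: xor(0x38,0xcd) ⇒ 0xf5
lane  8: xor(0x2f,0xe2) ⇒ 0xcd
lane  9: xor(0x8d,0x19) ⇒ 0x94
lane 10: xor(0x2b,0x40) ⇒ 0x6b
lane 11: xor(0xcb,0xb9) ⇒ 0x72
lane 12: xor(0x8a,0x09) ⇒ 0x83
lane 13: tail/keep ⇒ 0x84
lane 14: tail/keep ⇒ 0x02
lane 15: tail/keep ⇒ 0xb5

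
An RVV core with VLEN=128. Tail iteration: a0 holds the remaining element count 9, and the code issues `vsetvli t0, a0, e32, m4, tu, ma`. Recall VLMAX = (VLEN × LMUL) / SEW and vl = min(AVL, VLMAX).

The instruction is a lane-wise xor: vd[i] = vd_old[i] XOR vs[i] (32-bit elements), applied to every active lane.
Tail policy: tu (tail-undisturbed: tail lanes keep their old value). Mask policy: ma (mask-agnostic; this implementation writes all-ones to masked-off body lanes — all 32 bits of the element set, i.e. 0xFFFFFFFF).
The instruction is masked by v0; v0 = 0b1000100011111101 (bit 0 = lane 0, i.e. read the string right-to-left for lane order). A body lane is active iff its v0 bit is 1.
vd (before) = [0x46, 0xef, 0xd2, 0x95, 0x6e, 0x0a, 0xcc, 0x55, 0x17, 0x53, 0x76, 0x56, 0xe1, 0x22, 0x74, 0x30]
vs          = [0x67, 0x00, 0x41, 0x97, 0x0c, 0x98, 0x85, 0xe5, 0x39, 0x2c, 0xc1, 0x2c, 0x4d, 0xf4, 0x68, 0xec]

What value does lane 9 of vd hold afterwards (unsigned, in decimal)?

vd[9] = 83

VLMAX = VLEN×LMUL/SEW = 128×4/32 = 16
vl = min(AVL, VLMAX) = min(9, 16) = 9
[0] xor(0x46,0x67) = 0x21
[1] mask-off/ones = 0xffffffff
[2] xor(0xd2,0x41) = 0x93
[3] xor(0x95,0x97) = 0x02
[4] xor(0x6e,0x0c) = 0x62
[5] xor(0x0a,0x98) = 0x92
[6] xor(0xcc,0x85) = 0x49
[7] xor(0x55,0xe5) = 0xb0
[8] mask-off/ones = 0xffffffff
[9] tail/keep = 0x53
[10] tail/keep = 0x76
[11] tail/keep = 0x56
[12] tail/keep = 0xe1
[13] tail/keep = 0x22
[14] tail/keep = 0x74
[15] tail/keep = 0x30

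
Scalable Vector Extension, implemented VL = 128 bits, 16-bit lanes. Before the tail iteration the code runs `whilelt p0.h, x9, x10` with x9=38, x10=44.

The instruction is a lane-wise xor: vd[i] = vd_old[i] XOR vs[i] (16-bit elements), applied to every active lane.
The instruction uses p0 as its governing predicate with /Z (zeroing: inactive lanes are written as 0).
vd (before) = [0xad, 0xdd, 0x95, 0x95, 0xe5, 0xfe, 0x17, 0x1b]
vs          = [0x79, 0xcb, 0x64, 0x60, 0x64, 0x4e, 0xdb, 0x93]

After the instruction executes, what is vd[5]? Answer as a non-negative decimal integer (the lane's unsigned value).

vd[5] = 176

128-bit reg / 16-bit elem → 8 lanes
active while 38+j < 44, i.e. j ∈ [0,6) capped at 8 ⇒ 6
vd[0] xor(0xad,0x79) -> 0xd4
vd[1] xor(0xdd,0xcb) -> 0x16
vd[2] xor(0x95,0x64) -> 0xf1
vd[3] xor(0x95,0x60) -> 0xf5
vd[4] xor(0xe5,0x64) -> 0x81
vd[5] xor(0xfe,0x4e) -> 0xb0
vd[6] tail/zero -> 0x00
vd[7] tail/zero -> 0x00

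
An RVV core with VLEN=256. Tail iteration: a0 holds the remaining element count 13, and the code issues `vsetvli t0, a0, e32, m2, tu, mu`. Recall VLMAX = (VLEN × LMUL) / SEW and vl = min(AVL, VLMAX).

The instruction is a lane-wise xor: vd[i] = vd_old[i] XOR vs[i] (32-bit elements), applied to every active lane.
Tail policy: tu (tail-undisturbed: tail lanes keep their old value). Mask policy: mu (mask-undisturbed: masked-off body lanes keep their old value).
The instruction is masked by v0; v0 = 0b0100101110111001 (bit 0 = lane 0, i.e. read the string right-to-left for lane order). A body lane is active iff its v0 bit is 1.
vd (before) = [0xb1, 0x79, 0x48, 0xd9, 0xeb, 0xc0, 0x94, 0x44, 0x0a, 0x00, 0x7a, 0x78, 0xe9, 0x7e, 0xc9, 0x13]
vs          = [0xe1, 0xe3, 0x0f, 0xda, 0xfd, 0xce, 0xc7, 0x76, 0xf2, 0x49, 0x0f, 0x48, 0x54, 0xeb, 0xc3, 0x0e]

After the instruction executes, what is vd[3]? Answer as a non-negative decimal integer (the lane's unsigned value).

vd[3] = 3

VLMAX = VLEN×LMUL/SEW = 256×2/32 = 16
vl = min(AVL, VLMAX) = min(13, 16) = 13
vd[0] xor(0xb1,0xe1) -> 0x50
vd[1] mask-off/keep -> 0x79
vd[2] mask-off/keep -> 0x48
vd[3] xor(0xd9,0xda) -> 0x03
vd[4] xor(0xeb,0xfd) -> 0x16
vd[5] xor(0xc0,0xce) -> 0x0e
vd[6] mask-off/keep -> 0x94
vd[7] xor(0x44,0x76) -> 0x32
vd[8] xor(0x0a,0xf2) -> 0xf8
vd[9] xor(0x00,0x49) -> 0x49
vd[10] mask-off/keep -> 0x7a
vd[11] xor(0x78,0x48) -> 0x30
vd[12] mask-off/keep -> 0xe9
vd[13] tail/keep -> 0x7e
vd[14] tail/keep -> 0xc9
vd[15] tail/keep -> 0x13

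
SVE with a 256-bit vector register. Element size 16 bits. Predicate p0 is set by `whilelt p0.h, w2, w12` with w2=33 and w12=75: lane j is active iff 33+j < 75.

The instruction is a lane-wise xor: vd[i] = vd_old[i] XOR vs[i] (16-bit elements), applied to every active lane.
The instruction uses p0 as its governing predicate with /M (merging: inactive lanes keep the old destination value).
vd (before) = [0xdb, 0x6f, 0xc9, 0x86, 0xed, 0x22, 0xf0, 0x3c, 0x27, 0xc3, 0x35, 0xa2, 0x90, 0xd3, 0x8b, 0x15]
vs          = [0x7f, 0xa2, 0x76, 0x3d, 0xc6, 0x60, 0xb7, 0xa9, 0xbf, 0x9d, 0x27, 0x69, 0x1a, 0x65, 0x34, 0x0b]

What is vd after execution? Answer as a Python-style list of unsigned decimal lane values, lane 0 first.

vd = [164, 205, 191, 187, 43, 66, 71, 149, 152, 94, 18, 203, 138, 182, 191, 30]

256-bit reg / 16-bit elem → 16 lanes
p0[j] = (33+j < 75); true for j=0..15 → 16 lanes set
vd[0] xor(0xdb,0x7f) -> 0xa4
vd[1] xor(0x6f,0xa2) -> 0xcd
vd[2] xor(0xc9,0x76) -> 0xbf
vd[3] xor(0x86,0x3d) -> 0xbb
vd[4] xor(0xed,0xc6) -> 0x2b
vd[5] xor(0x22,0x60) -> 0x42
vd[6] xor(0xf0,0xb7) -> 0x47
vd[7] xor(0x3c,0xa9) -> 0x95
vd[8] xor(0x27,0xbf) -> 0x98
vd[9] xor(0xc3,0x9d) -> 0x5e
vd[10] xor(0x35,0x27) -> 0x12
vd[11] xor(0xa2,0x69) -> 0xcb
vd[12] xor(0x90,0x1a) -> 0x8a
vd[13] xor(0xd3,0x65) -> 0xb6
vd[14] xor(0x8b,0x34) -> 0xbf
vd[15] xor(0x15,0x0b) -> 0x1e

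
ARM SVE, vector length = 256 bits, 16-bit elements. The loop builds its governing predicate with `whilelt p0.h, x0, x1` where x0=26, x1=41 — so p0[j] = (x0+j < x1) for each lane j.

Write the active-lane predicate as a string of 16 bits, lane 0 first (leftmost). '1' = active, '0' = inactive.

predicate = 1111111111111110

256-bit reg / 16-bit elem → 16 lanes
whilelt: lane j active iff 26+j < 41 → j < 15 → 15 active
bits (lane 0 leftmost): 1111111111111110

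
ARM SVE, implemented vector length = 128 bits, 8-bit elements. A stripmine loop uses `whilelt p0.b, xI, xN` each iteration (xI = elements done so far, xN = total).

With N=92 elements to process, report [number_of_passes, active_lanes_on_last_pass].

lane count: 128 div 8 = 16
92 elements at 16/iter → 6 passes, remainder 12 on the last

[iterations, last_vl] = [6, 12]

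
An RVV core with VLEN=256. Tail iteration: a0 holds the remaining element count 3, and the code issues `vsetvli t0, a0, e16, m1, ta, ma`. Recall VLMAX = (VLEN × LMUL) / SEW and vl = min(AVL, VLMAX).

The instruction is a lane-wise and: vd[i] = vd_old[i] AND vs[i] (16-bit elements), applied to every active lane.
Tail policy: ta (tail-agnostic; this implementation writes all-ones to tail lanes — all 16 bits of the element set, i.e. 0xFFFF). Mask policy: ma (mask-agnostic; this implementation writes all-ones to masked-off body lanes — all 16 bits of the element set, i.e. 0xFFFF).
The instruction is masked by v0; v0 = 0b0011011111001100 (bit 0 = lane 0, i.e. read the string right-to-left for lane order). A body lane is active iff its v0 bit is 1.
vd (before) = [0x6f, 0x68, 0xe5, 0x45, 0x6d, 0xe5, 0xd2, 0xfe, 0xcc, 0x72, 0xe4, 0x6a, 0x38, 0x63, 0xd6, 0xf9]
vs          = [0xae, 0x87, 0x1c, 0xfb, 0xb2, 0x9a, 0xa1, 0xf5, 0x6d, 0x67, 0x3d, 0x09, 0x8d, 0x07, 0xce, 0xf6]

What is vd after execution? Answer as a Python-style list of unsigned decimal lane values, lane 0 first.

vd = [65535, 65535, 4, 65535, 65535, 65535, 65535, 65535, 65535, 65535, 65535, 65535, 65535, 65535, 65535, 65535]

VLMAX = (256 × 1) / 16 = 16 lanes
vl ← min(3, 16) = 3
vd[0] mask-off/ones -> 0xffff
vd[1] mask-off/ones -> 0xffff
vd[2] and(0xe5,0x1c) -> 0x04
vd[3] tail/ones -> 0xffff
vd[4] tail/ones -> 0xffff
vd[5] tail/ones -> 0xffff
vd[6] tail/ones -> 0xffff
vd[7] tail/ones -> 0xffff
vd[8] tail/ones -> 0xffff
vd[9] tail/ones -> 0xffff
vd[10] tail/ones -> 0xffff
vd[11] tail/ones -> 0xffff
vd[12] tail/ones -> 0xffff
vd[13] tail/ones -> 0xffff
vd[14] tail/ones -> 0xffff
vd[15] tail/ones -> 0xffff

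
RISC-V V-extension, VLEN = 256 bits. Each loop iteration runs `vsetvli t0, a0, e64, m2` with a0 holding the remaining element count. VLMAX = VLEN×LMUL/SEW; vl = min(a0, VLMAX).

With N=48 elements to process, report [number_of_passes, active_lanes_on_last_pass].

[iterations, last_vl] = [6, 8]

VLMAX = (256 × 2) / 64 = 8 lanes
48 elements at 8/iter → 6 passes, remainder 8 on the last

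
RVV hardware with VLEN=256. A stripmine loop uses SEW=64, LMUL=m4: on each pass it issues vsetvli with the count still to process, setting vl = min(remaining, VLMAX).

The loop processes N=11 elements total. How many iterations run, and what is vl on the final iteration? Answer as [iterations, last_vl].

[iterations, last_vl] = [1, 11]

lanes per group: 256·4/64 = 16
iterations = ceil(11/16) = 1; final-pass vl = 11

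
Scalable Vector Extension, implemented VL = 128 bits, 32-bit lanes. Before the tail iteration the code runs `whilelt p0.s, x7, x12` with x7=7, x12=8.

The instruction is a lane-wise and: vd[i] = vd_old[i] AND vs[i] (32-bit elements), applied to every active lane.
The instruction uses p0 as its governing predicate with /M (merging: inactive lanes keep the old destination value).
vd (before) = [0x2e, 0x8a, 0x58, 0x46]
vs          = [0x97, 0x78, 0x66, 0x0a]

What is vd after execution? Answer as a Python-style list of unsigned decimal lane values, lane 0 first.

vd = [6, 138, 88, 70]

128-bit reg / 32-bit elem → 4 lanes
whilelt: lane j active iff 7+j < 8 → j < 1 → 1 active
[0] and(0x2e,0x97) = 0x06
[1] tail/keep = 0x8a
[2] tail/keep = 0x58
[3] tail/keep = 0x46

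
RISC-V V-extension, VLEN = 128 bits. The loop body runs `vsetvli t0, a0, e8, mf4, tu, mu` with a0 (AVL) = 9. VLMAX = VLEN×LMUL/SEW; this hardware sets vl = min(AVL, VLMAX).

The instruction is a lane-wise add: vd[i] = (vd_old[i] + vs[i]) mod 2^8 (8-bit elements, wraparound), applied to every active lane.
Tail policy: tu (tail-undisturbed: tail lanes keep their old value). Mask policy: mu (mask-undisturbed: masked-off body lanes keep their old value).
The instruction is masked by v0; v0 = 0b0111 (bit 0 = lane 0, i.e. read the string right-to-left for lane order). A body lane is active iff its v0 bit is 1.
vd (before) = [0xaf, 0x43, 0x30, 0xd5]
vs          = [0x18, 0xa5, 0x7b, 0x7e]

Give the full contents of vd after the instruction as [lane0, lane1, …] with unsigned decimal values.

vd = [199, 232, 171, 213]

lanes per group: 128·1/4/8 = 4
vl ← min(9, 4) = 4
lane  0: add(0xaf,0x18) ⇒ 0xc7
lane  1: add(0x43,0xa5) ⇒ 0xe8
lane  2: add(0x30,0x7b) ⇒ 0xab
lane  3: mask-off/keep ⇒ 0xd5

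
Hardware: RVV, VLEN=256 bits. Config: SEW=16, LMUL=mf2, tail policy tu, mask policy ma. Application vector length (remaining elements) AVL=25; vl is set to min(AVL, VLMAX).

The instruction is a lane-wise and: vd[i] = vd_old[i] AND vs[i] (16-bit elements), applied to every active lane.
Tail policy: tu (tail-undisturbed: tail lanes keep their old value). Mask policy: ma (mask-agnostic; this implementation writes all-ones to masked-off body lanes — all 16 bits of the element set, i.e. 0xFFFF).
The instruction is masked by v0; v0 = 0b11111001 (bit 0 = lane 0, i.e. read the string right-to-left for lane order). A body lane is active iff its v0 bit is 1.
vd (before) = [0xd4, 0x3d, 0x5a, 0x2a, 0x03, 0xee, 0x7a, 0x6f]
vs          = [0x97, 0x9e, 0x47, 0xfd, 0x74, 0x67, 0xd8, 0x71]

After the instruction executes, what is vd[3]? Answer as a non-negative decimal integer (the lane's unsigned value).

vd[3] = 40

VLMAX = (256 × 1/2) / 16 = 8 lanes
vl ← min(25, 8) = 8
[0] and(0xd4,0x97) = 0x94
[1] mask-off/ones = 0xffff
[2] mask-off/ones = 0xffff
[3] and(0x2a,0xfd) = 0x28
[4] and(0x03,0x74) = 0x00
[5] and(0xee,0x67) = 0x66
[6] and(0x7a,0xd8) = 0x58
[7] and(0x6f,0x71) = 0x61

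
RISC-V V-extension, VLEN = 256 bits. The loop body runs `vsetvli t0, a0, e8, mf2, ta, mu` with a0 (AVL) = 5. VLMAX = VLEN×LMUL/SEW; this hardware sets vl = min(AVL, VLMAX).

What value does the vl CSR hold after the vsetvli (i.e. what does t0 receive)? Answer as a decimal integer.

lanes per group: 256·1/2/8 = 16
vl = min(AVL, VLMAX) = min(5, 16) = 5

vl = 5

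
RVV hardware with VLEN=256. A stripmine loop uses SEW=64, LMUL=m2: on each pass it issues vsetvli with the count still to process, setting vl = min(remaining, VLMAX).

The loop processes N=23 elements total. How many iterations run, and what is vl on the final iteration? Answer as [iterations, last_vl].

lanes per group: 256·2/64 = 8
23 elements at 8/iter → 3 passes, remainder 7 on the last

[iterations, last_vl] = [3, 7]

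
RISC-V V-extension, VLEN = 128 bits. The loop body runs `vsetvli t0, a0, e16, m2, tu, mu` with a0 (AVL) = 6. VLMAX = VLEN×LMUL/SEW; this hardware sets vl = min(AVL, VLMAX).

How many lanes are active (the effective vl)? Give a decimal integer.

vl = 6

VLMAX = (128 × 2) / 16 = 16 lanes
vl = min(AVL, VLMAX) = min(6, 16) = 6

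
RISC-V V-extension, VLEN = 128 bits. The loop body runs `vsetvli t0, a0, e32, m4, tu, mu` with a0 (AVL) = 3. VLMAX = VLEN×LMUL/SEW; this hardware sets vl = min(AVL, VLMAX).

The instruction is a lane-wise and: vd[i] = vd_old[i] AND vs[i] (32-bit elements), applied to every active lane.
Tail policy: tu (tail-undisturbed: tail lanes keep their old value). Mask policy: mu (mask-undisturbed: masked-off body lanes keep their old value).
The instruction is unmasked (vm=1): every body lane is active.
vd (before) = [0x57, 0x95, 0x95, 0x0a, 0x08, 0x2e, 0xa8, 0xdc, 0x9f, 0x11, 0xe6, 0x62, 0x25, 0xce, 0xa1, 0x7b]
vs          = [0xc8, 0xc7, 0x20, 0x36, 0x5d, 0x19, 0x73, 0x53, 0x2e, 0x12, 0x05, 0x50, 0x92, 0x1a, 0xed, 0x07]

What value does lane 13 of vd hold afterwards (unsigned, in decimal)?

VLMAX = VLEN×LMUL/SEW = 128×4/32 = 16
vl ← min(3, 16) = 3
[0] and(0x57,0xc8) = 0x40
[1] and(0x95,0xc7) = 0x85
[2] and(0x95,0x20) = 0x00
[3] tail/keep = 0x0a
[4] tail/keep = 0x08
[5] tail/keep = 0x2e
[6] tail/keep = 0xa8
[7] tail/keep = 0xdc
[8] tail/keep = 0x9f
[9] tail/keep = 0x11
[10] tail/keep = 0xe6
[11] tail/keep = 0x62
[12] tail/keep = 0x25
[13] tail/keep = 0xce
[14] tail/keep = 0xa1
[15] tail/keep = 0x7b

vd[13] = 206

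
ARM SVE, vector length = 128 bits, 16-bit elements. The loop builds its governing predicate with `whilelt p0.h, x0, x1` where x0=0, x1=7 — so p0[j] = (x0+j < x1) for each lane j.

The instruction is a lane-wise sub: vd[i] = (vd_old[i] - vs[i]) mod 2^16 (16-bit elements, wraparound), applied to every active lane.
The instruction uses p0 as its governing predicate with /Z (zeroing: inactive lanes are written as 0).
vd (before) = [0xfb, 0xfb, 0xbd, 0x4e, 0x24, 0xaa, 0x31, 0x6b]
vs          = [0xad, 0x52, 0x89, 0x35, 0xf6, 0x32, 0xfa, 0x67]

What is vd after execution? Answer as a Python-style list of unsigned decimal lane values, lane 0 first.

vd = [78, 169, 52, 25, 65326, 120, 65335, 0]

lane count: 128 div 16 = 8
whilelt: lane j active iff 0+j < 7 → j < 7 → 7 active
[0] sub(0xfb,0xad) = 0x4e
[1] sub(0xfb,0x52) = 0xa9
[2] sub(0xbd,0x89) = 0x34
[3] sub(0x4e,0x35) = 0x19
[4] sub(0x24,0xf6) = 0xff2e
[5] sub(0xaa,0x32) = 0x78
[6] sub(0x31,0xfa) = 0xff37
[7] tail/zero = 0x00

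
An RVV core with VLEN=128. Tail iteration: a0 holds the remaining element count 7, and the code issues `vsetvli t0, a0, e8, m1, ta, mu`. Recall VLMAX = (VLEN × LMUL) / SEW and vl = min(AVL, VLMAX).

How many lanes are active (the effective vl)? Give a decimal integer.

lanes per group: 128·1/8 = 16
AVL=7 ≤ VLMAX=16, so vl = 7

vl = 7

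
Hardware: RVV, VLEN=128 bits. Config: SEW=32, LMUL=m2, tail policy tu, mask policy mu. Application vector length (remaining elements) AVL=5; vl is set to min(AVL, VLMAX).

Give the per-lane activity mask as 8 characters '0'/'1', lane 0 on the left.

predicate = 11111000

VLMAX = VLEN×LMUL/SEW = 128×2/32 = 8
vl = min(AVL, VLMAX) = min(5, 8) = 5
bits (lane 0 leftmost): 11111000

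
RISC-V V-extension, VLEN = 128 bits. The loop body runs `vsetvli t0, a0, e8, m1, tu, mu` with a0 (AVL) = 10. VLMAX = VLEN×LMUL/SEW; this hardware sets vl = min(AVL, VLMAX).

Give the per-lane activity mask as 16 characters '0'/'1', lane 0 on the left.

lanes per group: 128·1/8 = 16
vl ← min(10, 16) = 10
bits (lane 0 leftmost): 1111111111000000

predicate = 1111111111000000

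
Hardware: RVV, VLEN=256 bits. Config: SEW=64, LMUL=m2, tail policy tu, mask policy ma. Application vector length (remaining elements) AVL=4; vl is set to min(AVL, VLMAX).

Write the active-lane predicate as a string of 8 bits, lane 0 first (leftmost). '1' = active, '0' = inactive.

VLMAX = VLEN×LMUL/SEW = 256×2/64 = 8
AVL=4 ≤ VLMAX=8, so vl = 4
bits (lane 0 leftmost): 11110000

predicate = 11110000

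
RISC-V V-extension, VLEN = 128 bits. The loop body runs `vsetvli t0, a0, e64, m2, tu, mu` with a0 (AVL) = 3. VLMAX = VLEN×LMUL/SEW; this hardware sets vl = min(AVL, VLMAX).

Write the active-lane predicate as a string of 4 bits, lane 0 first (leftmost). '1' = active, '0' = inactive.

VLMAX = (128 × 2) / 64 = 4 lanes
vl ← min(3, 4) = 3
bits (lane 0 leftmost): 1110

predicate = 1110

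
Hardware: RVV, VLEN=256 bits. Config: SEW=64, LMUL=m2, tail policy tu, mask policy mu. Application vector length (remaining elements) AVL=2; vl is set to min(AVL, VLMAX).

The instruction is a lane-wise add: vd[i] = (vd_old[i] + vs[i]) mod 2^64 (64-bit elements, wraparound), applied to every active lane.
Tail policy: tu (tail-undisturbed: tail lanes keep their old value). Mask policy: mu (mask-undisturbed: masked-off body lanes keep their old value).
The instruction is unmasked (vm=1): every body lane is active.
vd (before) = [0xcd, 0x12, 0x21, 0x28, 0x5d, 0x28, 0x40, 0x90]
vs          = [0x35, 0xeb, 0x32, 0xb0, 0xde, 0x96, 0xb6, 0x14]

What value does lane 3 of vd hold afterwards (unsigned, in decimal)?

VLMAX = (256 × 2) / 64 = 8 lanes
vl = min(AVL, VLMAX) = min(2, 8) = 2
[0] add(0xcd,0x35) = 0x102
[1] add(0x12,0xeb) = 0xfd
[2] tail/keep = 0x21
[3] tail/keep = 0x28
[4] tail/keep = 0x5d
[5] tail/keep = 0x28
[6] tail/keep = 0x40
[7] tail/keep = 0x90

vd[3] = 40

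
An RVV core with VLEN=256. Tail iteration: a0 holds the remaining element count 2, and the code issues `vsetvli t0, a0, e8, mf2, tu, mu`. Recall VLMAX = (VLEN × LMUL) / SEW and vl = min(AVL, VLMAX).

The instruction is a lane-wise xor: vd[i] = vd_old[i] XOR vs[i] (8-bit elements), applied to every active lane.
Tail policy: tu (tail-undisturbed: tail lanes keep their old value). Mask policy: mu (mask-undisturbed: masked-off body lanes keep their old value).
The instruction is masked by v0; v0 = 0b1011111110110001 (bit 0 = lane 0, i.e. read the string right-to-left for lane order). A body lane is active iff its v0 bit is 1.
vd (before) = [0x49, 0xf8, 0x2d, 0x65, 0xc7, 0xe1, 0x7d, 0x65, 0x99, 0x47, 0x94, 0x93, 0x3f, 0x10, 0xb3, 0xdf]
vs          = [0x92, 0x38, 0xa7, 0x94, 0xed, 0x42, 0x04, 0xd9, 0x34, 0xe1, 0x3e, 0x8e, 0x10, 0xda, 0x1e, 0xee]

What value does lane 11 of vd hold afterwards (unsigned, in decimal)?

vd[11] = 147

VLMAX = VLEN×LMUL/SEW = 256×1/2/8 = 16
vl ← min(2, 16) = 2
vd[0] xor(0x49,0x92) -> 0xdb
vd[1] mask-off/keep -> 0xf8
vd[2] tail/keep -> 0x2d
vd[3] tail/keep -> 0x65
vd[4] tail/keep -> 0xc7
vd[5] tail/keep -> 0xe1
vd[6] tail/keep -> 0x7d
vd[7] tail/keep -> 0x65
vd[8] tail/keep -> 0x99
vd[9] tail/keep -> 0x47
vd[10] tail/keep -> 0x94
vd[11] tail/keep -> 0x93
vd[12] tail/keep -> 0x3f
vd[13] tail/keep -> 0x10
vd[14] tail/keep -> 0xb3
vd[15] tail/keep -> 0xdf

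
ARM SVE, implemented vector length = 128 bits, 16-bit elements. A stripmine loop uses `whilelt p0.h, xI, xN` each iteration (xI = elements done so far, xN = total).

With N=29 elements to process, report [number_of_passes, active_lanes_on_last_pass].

[iterations, last_vl] = [4, 5]

register lanes = 128/16 = 8
iterations = ceil(29/8) = 4; final-pass vl = 5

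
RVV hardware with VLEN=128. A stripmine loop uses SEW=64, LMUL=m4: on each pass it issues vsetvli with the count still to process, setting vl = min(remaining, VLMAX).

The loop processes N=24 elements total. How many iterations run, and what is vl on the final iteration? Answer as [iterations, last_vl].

lanes per group: 128·4/64 = 8
iterations = ceil(24/8) = 3; final-pass vl = 8

[iterations, last_vl] = [3, 8]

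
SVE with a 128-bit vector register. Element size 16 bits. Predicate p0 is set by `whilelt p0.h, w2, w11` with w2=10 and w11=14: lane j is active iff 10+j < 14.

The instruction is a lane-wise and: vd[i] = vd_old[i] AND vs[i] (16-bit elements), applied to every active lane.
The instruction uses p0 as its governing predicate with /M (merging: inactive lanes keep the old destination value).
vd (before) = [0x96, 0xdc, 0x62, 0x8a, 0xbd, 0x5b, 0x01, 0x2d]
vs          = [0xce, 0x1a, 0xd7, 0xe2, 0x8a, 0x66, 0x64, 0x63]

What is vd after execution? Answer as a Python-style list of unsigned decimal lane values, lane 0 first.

vd = [134, 24, 66, 130, 189, 91, 1, 45]

128-bit reg / 16-bit elem → 8 lanes
p0[j] = (10+j < 14); true for j=0..3 → 4 lanes set
[0] and(0x96,0xce) = 0x86
[1] and(0xdc,0x1a) = 0x18
[2] and(0x62,0xd7) = 0x42
[3] and(0x8a,0xe2) = 0x82
[4] tail/keep = 0xbd
[5] tail/keep = 0x5b
[6] tail/keep = 0x01
[7] tail/keep = 0x2d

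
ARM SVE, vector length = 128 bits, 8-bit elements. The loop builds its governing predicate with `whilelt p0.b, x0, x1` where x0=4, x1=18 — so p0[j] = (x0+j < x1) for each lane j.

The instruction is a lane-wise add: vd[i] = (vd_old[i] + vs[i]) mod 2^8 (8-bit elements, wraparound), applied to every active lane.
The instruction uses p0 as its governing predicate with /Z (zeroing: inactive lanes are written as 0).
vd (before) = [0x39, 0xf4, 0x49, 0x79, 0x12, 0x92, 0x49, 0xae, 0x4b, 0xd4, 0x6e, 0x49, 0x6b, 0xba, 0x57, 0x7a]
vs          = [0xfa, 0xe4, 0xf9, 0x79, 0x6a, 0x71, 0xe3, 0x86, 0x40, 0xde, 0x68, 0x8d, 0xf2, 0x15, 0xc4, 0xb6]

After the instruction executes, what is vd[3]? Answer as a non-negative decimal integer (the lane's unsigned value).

vd[3] = 242

128-bit reg / 8-bit elem → 16 lanes
active while 4+j < 18, i.e. j ∈ [0,14) capped at 16 ⇒ 14
lane  0: add(0x39,0xfa) ⇒ 0x33
lane  1: add(0xf4,0xe4) ⇒ 0xd8
lane  2: add(0x49,0xf9) ⇒ 0x42
lane  3: add(0x79,0x79) ⇒ 0xf2
lane  4: add(0x12,0x6a) ⇒ 0x7c
lane  5: add(0x92,0x71) ⇒ 0x03
lane  6: add(0x49,0xe3) ⇒ 0x2c
lane  7: add(0xae,0x86) ⇒ 0x34
lane  8: add(0x4b,0x40) ⇒ 0x8b
lane  9: add(0xd4,0xde) ⇒ 0xb2
lane 10: add(0x6e,0x68) ⇒ 0xd6
lane 11: add(0x49,0x8d) ⇒ 0xd6
lane 12: add(0x6b,0xf2) ⇒ 0x5d
lane 13: add(0xba,0x15) ⇒ 0xcf
lane 14: tail/zero ⇒ 0x00
lane 15: tail/zero ⇒ 0x00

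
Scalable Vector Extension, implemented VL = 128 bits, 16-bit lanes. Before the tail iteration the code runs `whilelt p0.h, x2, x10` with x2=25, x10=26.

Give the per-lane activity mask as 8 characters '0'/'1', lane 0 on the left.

lane count: 128 div 16 = 8
active while 25+j < 26, i.e. j ∈ [0,1) capped at 8 ⇒ 1
bits (lane 0 leftmost): 10000000

predicate = 10000000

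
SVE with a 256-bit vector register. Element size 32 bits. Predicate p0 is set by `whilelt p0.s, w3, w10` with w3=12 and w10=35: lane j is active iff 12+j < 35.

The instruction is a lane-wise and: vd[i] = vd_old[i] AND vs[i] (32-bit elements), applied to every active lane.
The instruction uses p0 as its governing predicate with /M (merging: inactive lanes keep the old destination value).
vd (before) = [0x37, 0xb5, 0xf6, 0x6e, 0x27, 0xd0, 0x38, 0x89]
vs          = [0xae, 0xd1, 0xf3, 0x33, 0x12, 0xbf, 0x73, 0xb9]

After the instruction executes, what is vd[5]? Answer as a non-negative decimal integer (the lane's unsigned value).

vd[5] = 144

register lanes = 256/32 = 8
p0[j] = (12+j < 35); true for j=0..7 → 8 lanes set
[0] and(0x37,0xae) = 0x26
[1] and(0xb5,0xd1) = 0x91
[2] and(0xf6,0xf3) = 0xf2
[3] and(0x6e,0x33) = 0x22
[4] and(0x27,0x12) = 0x02
[5] and(0xd0,0xbf) = 0x90
[6] and(0x38,0x73) = 0x30
[7] and(0x89,0xb9) = 0x89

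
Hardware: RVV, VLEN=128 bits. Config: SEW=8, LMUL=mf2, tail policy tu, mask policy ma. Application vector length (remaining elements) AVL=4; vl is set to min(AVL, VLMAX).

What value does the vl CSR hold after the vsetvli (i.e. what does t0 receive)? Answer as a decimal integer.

lanes per group: 128·1/2/8 = 8
vl = min(AVL, VLMAX) = min(4, 8) = 4

vl = 4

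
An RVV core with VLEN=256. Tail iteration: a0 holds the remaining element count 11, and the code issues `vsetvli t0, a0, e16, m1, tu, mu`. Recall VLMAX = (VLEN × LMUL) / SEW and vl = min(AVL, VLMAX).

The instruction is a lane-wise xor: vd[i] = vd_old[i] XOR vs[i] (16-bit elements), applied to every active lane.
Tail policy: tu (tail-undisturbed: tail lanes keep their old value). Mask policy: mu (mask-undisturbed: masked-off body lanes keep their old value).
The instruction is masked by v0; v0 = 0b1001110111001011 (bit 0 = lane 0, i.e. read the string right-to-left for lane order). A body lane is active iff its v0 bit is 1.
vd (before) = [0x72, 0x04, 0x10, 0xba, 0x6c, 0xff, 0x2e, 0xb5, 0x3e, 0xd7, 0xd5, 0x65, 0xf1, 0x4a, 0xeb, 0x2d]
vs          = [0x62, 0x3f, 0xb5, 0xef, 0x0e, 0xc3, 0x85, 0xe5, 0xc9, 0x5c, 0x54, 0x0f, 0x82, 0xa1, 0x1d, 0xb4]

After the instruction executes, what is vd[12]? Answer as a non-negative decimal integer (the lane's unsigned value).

vd[12] = 241

lanes per group: 256·1/16 = 16
vl ← min(11, 16) = 11
vd[0] xor(0x72,0x62) -> 0x10
vd[1] xor(0x04,0x3f) -> 0x3b
vd[2] mask-off/keep -> 0x10
vd[3] xor(0xba,0xef) -> 0x55
vd[4] mask-off/keep -> 0x6c
vd[5] mask-off/keep -> 0xff
vd[6] xor(0x2e,0x85) -> 0xab
vd[7] xor(0xb5,0xe5) -> 0x50
vd[8] xor(0x3e,0xc9) -> 0xf7
vd[9] mask-off/keep -> 0xd7
vd[10] xor(0xd5,0x54) -> 0x81
vd[11] tail/keep -> 0x65
vd[12] tail/keep -> 0xf1
vd[13] tail/keep -> 0x4a
vd[14] tail/keep -> 0xeb
vd[15] tail/keep -> 0x2d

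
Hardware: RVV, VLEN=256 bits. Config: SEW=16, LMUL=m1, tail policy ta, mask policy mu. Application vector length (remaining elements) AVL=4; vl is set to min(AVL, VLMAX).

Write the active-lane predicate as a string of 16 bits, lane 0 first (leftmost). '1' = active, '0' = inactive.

predicate = 1111000000000000

VLMAX = VLEN×LMUL/SEW = 256×1/16 = 16
vl ← min(4, 16) = 4
bits (lane 0 leftmost): 1111000000000000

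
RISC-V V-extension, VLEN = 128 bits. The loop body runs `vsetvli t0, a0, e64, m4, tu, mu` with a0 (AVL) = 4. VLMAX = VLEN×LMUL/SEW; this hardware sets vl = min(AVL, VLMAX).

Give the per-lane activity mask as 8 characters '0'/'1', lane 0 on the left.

predicate = 11110000

VLMAX = (128 × 4) / 64 = 8 lanes
vl = min(AVL, VLMAX) = min(4, 8) = 4
bits (lane 0 leftmost): 11110000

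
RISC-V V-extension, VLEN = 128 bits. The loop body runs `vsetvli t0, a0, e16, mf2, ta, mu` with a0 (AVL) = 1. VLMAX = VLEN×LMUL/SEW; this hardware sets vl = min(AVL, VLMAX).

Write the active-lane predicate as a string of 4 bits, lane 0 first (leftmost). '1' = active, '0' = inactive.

predicate = 1000

VLMAX = (128 × 1/2) / 16 = 4 lanes
AVL=1 ≤ VLMAX=4, so vl = 1
bits (lane 0 leftmost): 1000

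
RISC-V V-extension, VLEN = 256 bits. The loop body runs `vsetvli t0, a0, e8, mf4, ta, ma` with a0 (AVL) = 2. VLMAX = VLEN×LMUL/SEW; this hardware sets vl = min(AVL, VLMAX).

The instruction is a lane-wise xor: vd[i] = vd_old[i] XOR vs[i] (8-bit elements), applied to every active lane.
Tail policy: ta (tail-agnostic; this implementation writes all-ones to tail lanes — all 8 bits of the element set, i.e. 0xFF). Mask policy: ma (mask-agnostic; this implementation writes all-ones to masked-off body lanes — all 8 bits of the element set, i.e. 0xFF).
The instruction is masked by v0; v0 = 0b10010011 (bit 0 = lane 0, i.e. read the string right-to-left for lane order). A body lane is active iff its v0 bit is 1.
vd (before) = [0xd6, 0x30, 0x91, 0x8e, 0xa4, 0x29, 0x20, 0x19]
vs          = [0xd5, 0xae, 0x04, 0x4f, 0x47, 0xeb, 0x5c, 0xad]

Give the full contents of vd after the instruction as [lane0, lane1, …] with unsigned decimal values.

vd = [3, 158, 255, 255, 255, 255, 255, 255]

lanes per group: 256·1/4/8 = 8
vl ← min(2, 8) = 2
lane  0: xor(0xd6,0xd5) ⇒ 0x03
lane  1: xor(0x30,0xae) ⇒ 0x9e
lane  2: tail/ones ⇒ 0xff
lane  3: tail/ones ⇒ 0xff
lane  4: tail/ones ⇒ 0xff
lane  5: tail/ones ⇒ 0xff
lane  6: tail/ones ⇒ 0xff
lane  7: tail/ones ⇒ 0xff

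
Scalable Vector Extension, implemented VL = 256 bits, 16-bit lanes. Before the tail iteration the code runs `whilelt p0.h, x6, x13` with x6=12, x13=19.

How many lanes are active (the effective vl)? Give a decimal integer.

register lanes = 256/16 = 16
whilelt: lane j active iff 12+j < 19 → j < 7 → 7 active

vl = 7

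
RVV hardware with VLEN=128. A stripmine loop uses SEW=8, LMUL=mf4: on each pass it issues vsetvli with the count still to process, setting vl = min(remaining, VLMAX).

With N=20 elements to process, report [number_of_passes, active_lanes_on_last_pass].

[iterations, last_vl] = [5, 4]

VLMAX = (128 × 1/4) / 8 = 4 lanes
20 elements at 4/iter → 5 passes, remainder 4 on the last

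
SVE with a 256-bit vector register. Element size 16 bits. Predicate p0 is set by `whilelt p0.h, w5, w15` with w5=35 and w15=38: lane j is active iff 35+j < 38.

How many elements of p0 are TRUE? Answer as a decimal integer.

vl = 3

register lanes = 256/16 = 16
p0[j] = (35+j < 38); true for j=0..2 → 3 lanes set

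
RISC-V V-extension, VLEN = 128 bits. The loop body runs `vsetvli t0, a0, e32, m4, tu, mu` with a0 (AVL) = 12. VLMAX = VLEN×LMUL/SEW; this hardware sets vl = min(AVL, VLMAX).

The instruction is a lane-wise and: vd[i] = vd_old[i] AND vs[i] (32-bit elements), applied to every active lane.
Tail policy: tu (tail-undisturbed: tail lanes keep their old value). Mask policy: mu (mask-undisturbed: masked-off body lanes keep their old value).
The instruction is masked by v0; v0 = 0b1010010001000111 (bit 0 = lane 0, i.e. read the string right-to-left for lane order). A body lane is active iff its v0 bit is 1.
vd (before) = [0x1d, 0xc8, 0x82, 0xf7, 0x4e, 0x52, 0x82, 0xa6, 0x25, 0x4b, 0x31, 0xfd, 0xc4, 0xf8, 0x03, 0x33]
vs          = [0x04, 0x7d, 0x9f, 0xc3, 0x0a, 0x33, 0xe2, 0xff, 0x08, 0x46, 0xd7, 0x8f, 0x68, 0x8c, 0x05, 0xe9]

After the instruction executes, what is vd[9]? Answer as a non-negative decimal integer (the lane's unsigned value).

vd[9] = 75

VLMAX = (128 × 4) / 32 = 16 lanes
AVL=12 ≤ VLMAX=16, so vl = 12
lane  0: and(0x1d,0x04) ⇒ 0x04
lane  1: and(0xc8,0x7d) ⇒ 0x48
lane  2: and(0x82,0x9f) ⇒ 0x82
lane  3: mask-off/keep ⇒ 0xf7
lane  4: mask-off/keep ⇒ 0x4e
lane  5: mask-off/keep ⇒ 0x52
lane  6: and(0x82,0xe2) ⇒ 0x82
lane  7: mask-off/keep ⇒ 0xa6
lane  8: mask-off/keep ⇒ 0x25
lane  9: mask-off/keep ⇒ 0x4b
lane 10: and(0x31,0xd7) ⇒ 0x11
lane 11: mask-off/keep ⇒ 0xfd
lane 12: tail/keep ⇒ 0xc4
lane 13: tail/keep ⇒ 0xf8
lane 14: tail/keep ⇒ 0x03
lane 15: tail/keep ⇒ 0x33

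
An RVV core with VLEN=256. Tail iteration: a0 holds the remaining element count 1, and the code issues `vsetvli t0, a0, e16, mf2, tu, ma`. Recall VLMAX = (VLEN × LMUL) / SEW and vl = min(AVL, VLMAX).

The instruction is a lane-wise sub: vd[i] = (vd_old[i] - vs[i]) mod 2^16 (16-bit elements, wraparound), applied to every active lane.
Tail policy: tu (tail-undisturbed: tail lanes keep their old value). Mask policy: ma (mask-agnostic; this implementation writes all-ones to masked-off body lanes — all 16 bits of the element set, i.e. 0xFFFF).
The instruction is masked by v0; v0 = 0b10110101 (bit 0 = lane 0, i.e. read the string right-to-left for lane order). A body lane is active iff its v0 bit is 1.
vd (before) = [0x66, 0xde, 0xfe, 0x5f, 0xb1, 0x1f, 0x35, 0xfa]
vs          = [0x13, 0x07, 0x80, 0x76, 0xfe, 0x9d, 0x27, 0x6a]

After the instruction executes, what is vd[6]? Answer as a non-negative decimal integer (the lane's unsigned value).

VLMAX = (256 × 1/2) / 16 = 8 lanes
AVL=1 ≤ VLMAX=8, so vl = 1
  i=0: sub(0x66,0x13) → 83
  i=1: tail/keep → 222
  i=2: tail/keep → 254
  i=3: tail/keep → 95
  i=4: tail/keep → 177
  i=5: tail/keep → 31
  i=6: tail/keep → 53
  i=7: tail/keep → 250

vd[6] = 53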